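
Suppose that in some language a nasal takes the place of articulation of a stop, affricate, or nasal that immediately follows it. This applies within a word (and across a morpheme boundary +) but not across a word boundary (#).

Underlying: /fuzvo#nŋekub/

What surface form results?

/n/ before /ŋ/ (velar) → [ŋ]

[fuzvo#ŋŋekub]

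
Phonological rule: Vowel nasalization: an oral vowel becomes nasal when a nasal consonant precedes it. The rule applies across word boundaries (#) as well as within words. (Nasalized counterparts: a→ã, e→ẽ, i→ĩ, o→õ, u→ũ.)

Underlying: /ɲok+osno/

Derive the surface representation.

[ɲõk+osnõ]

/o/ after nasal /ɲ/ → [õ]
/o/ after nasal /n/ → [õ]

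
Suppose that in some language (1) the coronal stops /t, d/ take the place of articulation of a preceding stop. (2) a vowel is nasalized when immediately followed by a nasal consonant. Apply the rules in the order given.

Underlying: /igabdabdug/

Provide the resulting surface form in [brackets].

Rule 1: /d/ after /b/ (labial) → [b]
Rule 1: /d/ after /b/ (labial) → [b]
After rule 1: igabbabbug
Rule 2: no segment meets the rule's conditions; no change.

[igabbabbug]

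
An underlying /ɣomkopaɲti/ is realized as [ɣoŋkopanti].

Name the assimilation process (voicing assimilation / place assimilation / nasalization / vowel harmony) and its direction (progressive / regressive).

/m/→[ŋ] /ɲ/→[n].
Each target copies a feature from the following segment, so the direction is regressive.

place assimilation, regressive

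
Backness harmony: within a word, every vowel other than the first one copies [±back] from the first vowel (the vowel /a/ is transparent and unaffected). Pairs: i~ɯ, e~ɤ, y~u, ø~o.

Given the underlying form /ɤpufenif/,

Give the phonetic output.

[ɤpufɤnɯf]

/e/ harmonizes with /ɤ/ ([+back]) → [ɤ]
/i/ harmonizes with /ɤ/ ([+back]) → [ɯ]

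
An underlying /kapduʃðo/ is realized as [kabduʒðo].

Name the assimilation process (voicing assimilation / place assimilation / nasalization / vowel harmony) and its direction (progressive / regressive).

voicing assimilation, regressive

/p/→[b] /ʃ/→[ʒ].
Each target copies a feature from the following segment, so the direction is regressive.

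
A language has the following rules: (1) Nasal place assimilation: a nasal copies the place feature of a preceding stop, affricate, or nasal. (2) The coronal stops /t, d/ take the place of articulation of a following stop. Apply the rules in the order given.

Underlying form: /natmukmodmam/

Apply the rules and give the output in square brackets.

[natnukŋodnam]

Rule 1: /m/ after /t/ (alveolar) → [n]
Rule 1: /m/ after /k/ (velar) → [ŋ]
Rule 1: /m/ after /d/ (alveolar) → [n]
After rule 1: natnukŋodnam
Rule 2: no segment meets the rule's conditions; no change.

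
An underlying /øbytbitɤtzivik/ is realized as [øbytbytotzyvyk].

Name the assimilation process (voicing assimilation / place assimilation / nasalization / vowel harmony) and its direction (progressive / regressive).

/i/→[y] /ɤ/→[o] /i/→[y] /i/→[y].
Vowels agree with the first vowel, so the harmony is progressive.

vowel harmony, progressive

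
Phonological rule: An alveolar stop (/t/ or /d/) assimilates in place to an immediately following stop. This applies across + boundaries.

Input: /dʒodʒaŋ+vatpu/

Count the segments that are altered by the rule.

1

/t/ before /p/ (labial) → [p]
1 segment changes.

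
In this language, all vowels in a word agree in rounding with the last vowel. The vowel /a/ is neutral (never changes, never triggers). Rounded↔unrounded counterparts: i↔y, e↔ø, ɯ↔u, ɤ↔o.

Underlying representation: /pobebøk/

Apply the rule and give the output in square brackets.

/e/ harmonizes with /ø/ ([+round]) → [ø]

[pobøbøk]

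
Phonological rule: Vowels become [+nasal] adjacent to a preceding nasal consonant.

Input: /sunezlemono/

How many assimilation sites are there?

/e/ after nasal /n/ → [ẽ]
/o/ after nasal /m/ → [õ]
/o/ after nasal /n/ → [õ]
3 segments change.

3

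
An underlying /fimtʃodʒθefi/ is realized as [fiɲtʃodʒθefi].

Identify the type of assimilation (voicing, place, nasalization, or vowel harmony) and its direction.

place assimilation, regressive

/m/→[ɲ].
Each target copies a feature from the following segment, so the direction is regressive.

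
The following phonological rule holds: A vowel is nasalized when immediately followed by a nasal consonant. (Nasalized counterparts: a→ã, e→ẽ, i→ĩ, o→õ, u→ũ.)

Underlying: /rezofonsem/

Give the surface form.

[rezofõnsẽm]

/o/ before nasal /n/ → [õ]
/e/ before nasal /m/ → [ẽ]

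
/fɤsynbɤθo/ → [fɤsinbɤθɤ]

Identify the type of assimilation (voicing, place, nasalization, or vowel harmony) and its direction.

/y/→[i] /o/→[ɤ].
Vowels agree with the first vowel, so the harmony is progressive.

vowel harmony, progressive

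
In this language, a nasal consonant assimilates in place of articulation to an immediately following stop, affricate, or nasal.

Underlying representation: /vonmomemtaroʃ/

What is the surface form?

[vommomentaroʃ]

/n/ before /m/ (labial) → [m]
/m/ before /t/ (alveolar) → [n]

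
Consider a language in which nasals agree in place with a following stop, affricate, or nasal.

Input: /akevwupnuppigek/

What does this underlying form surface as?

no segment meets the rule's conditions; no change.

[akevwupnuppigek]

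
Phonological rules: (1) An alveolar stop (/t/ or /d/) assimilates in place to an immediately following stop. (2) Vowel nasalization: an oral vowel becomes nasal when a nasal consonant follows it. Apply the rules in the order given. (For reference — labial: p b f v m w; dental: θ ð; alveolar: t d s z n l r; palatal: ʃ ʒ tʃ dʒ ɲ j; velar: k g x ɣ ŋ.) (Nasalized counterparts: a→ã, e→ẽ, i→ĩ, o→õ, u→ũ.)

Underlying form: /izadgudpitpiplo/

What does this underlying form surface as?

[izaggubpippiplo]

Rule 1: /d/ before /g/ (velar) → [g]
Rule 1: /d/ before /p/ (labial) → [b]
Rule 1: /t/ before /p/ (labial) → [p]
After rule 1: izaggubpippiplo
Rule 2: no segment meets the rule's conditions; no change.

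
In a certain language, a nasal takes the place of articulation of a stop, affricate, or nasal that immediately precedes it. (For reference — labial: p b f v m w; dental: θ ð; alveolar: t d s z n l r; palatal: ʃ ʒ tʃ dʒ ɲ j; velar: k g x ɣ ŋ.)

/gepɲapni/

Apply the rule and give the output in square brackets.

[gepmapmi]

/ɲ/ after /p/ (labial) → [m]
/n/ after /p/ (labial) → [m]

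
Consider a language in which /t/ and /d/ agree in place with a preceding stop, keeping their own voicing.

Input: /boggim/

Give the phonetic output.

[boggim]

no segment meets the rule's conditions; no change.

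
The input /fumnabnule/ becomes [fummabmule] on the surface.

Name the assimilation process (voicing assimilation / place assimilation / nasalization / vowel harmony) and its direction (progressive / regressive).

place assimilation, progressive

/n/→[m] /n/→[m].
Each target copies a feature from the preceding segment, so the direction is progressive.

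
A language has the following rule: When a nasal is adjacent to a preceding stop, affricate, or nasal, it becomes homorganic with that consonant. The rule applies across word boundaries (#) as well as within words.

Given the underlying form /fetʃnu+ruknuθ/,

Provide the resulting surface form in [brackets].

[fetʃɲu+rukŋuθ]

/n/ after /tʃ/ (palatal) → [ɲ]
/n/ after /k/ (velar) → [ŋ]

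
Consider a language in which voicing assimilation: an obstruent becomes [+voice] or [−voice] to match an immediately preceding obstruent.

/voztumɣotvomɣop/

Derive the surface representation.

/t/ after /z/ (voiced) → [d]
/v/ after /t/ (voiceless) → [f]

[vozdumɣotfomɣop]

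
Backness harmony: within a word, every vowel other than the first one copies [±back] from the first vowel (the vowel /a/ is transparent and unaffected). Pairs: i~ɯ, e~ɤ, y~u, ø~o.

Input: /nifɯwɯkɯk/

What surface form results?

/ɯ/ harmonizes with /i/ ([-back]) → [i]
/ɯ/ harmonizes with /i/ ([-back]) → [i]
/ɯ/ harmonizes with /i/ ([-back]) → [i]

[nifiwikik]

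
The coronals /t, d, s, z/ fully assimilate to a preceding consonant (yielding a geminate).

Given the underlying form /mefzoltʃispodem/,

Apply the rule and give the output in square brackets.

/z/ after /f/ → [f] (total assimilation)

[meffoltʃispodem]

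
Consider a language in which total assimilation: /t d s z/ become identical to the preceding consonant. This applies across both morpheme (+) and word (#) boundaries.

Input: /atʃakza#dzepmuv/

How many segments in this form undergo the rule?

2

/z/ after /k/ → [k] (total assimilation)
/z/ after /d/ → [d] (total assimilation)
2 segments change.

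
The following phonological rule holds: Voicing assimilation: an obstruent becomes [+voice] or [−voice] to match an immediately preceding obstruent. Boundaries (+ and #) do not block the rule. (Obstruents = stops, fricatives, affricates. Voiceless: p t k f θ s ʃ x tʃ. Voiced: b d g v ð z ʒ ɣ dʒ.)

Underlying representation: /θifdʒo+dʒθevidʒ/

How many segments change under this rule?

/dʒ/ after /f/ (voiceless) → [tʃ]
/θ/ after /dʒ/ (voiced) → [ð]
2 segments change.

2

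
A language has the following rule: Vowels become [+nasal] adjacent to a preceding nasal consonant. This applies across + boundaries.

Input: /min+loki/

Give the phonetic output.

/i/ after nasal /m/ → [ĩ]

[mĩn+loki]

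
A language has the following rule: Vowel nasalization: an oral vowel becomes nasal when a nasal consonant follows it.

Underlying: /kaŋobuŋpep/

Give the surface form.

/a/ before nasal /ŋ/ → [ã]
/u/ before nasal /ŋ/ → [ũ]

[kãŋobũŋpep]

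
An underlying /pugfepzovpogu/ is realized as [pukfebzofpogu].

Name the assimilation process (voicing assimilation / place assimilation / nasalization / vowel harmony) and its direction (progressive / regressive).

/g/→[k] /p/→[b] /v/→[f].
Each target copies a feature from the following segment, so the direction is regressive.

voicing assimilation, regressive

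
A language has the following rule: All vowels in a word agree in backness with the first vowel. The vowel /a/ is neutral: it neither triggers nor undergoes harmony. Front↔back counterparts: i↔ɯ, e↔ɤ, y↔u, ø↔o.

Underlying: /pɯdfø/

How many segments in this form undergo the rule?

1

/ø/ harmonizes with /ɯ/ ([+back]) → [o]
1 segment changes.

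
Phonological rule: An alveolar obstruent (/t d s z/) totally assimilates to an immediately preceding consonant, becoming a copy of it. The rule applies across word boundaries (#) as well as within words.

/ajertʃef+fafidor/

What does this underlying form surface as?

[ajertʃef+fafidor]

no segment meets the rule's conditions; no change.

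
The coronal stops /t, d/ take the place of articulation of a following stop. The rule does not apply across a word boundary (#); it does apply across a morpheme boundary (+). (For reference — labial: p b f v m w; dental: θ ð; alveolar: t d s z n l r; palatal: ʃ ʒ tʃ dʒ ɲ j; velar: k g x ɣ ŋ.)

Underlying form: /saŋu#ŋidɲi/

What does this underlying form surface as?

no segment meets the rule's conditions; no change.

[saŋu#ŋidɲi]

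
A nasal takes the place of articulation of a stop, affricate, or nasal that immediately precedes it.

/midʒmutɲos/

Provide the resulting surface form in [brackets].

/m/ after /dʒ/ (palatal) → [ɲ]
/ɲ/ after /t/ (alveolar) → [n]

[midʒɲutnos]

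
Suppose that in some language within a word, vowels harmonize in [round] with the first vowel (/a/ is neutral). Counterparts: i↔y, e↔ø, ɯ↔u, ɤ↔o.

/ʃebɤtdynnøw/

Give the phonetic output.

[ʃebɤtdinnew]

/y/ harmonizes with /e/ ([-round]) → [i]
/ø/ harmonizes with /e/ ([-round]) → [e]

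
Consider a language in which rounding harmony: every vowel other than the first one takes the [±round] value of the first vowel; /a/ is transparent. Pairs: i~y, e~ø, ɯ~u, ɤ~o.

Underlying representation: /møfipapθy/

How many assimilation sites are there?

1

/i/ harmonizes with /ø/ ([+round]) → [y]
1 segment changes.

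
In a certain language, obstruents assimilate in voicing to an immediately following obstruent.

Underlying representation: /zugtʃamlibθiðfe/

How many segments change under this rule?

/g/ before /tʃ/ (voiceless) → [k]
/b/ before /θ/ (voiceless) → [p]
/ð/ before /f/ (voiceless) → [θ]
3 segments change.

3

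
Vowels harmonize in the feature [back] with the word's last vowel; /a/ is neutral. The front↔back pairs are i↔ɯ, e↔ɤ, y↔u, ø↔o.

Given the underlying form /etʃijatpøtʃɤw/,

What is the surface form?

[ɤtʃɯjatpotʃɤw]

/e/ harmonizes with /ɤ/ ([+back]) → [ɤ]
/i/ harmonizes with /ɤ/ ([+back]) → [ɯ]
/ø/ harmonizes with /ɤ/ ([+back]) → [o]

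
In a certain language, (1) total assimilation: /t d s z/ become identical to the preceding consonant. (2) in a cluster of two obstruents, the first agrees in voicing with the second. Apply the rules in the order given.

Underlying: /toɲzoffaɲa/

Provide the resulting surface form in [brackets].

Rule 1: /z/ after /ɲ/ → [ɲ] (total assimilation)
After rule 1: toɲɲoffaɲa
Rule 2: no segment meets the rule's conditions; no change.

[toɲɲoffaɲa]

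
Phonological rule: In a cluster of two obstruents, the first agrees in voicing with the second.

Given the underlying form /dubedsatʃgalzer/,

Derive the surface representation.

[dubetsadʒgalzer]

/d/ before /s/ (voiceless) → [t]
/tʃ/ before /g/ (voiced) → [dʒ]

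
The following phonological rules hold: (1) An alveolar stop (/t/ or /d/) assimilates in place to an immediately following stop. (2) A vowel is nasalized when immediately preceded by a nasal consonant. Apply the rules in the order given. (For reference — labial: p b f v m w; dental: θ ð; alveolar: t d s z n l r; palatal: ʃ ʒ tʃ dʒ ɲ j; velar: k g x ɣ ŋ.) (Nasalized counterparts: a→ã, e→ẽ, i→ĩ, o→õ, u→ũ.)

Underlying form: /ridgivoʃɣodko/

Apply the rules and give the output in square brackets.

Rule 1: /d/ before /g/ (velar) → [g]
Rule 1: /d/ before /k/ (velar) → [g]
After rule 1: riggivoʃɣogko
Rule 2: no segment meets the rule's conditions; no change.

[riggivoʃɣogko]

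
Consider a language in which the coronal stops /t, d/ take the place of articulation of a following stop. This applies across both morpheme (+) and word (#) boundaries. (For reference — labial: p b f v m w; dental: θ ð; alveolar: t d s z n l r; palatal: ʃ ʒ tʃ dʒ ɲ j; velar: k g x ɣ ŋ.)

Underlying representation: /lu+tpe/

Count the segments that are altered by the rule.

1

/t/ before /p/ (labial) → [p]
1 segment changes.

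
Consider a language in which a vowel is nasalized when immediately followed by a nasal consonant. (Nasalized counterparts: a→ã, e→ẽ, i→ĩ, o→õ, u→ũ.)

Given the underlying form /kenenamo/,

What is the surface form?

[kẽnẽnãmo]

/e/ before nasal /n/ → [ẽ]
/e/ before nasal /n/ → [ẽ]
/a/ before nasal /m/ → [ã]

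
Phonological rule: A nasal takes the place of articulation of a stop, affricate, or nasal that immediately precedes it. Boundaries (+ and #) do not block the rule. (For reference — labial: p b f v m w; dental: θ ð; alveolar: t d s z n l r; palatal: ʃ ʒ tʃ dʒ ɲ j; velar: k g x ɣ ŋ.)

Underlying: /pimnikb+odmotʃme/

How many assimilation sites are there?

/n/ after /m/ (labial) → [m]
/m/ after /d/ (alveolar) → [n]
/m/ after /tʃ/ (palatal) → [ɲ]
3 segments change.

3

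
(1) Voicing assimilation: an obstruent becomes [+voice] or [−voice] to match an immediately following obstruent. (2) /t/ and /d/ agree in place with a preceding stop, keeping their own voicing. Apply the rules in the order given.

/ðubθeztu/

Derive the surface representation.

Rule 1: /b/ before /θ/ (voiceless) → [p]
Rule 1: /z/ before /t/ (voiceless) → [s]
After rule 1: ðupθestu
Rule 2: no segment meets the rule's conditions; no change.

[ðupθestu]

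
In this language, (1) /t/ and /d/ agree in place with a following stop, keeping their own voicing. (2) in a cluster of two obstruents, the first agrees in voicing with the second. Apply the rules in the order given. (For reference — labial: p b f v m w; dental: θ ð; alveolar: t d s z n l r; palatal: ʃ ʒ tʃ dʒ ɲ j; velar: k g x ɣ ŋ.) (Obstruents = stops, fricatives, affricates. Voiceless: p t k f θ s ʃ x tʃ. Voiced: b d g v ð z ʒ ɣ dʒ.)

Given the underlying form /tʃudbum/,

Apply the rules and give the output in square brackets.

Rule 1: /d/ before /b/ (labial) → [b]
After rule 1: tʃubbum
Rule 2: no segment meets the rule's conditions; no change.

[tʃubbum]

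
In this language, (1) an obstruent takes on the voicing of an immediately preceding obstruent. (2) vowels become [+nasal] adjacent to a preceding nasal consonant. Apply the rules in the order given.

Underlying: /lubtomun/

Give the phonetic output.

Rule 1: /t/ after /b/ (voiced) → [d]
After rule 1: lubdomun
Rule 2: /u/ after nasal /m/ → [ũ]

[lubdomũn]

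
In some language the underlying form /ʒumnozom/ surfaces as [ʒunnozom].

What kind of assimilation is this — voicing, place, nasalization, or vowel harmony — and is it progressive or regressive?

/m/→[n].
Each target copies a feature from the following segment, so the direction is regressive.

place assimilation, regressive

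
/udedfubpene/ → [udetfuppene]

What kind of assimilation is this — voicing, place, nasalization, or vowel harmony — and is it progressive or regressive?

voicing assimilation, regressive

/d/→[t] /b/→[p].
Each target copies a feature from the following segment, so the direction is regressive.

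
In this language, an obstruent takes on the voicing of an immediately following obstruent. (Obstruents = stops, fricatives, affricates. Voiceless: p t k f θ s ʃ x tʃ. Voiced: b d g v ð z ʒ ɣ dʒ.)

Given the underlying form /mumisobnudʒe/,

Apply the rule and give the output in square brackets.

[mumisobnudʒe]

no segment meets the rule's conditions; no change.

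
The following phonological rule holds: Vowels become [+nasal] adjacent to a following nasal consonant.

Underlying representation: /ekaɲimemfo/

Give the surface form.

[ekãɲĩmẽmfo]

/a/ before nasal /ɲ/ → [ã]
/i/ before nasal /m/ → [ĩ]
/e/ before nasal /m/ → [ẽ]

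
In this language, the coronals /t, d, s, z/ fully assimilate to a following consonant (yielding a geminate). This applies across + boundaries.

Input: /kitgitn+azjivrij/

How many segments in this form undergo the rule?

/t/ before /g/ → [g] (total assimilation)
/t/ before /n/ → [n] (total assimilation)
/z/ before /j/ → [j] (total assimilation)
3 segments change.

3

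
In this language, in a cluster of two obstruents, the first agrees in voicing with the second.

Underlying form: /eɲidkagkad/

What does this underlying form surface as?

[eɲitkakkad]

/d/ before /k/ (voiceless) → [t]
/g/ before /k/ (voiceless) → [k]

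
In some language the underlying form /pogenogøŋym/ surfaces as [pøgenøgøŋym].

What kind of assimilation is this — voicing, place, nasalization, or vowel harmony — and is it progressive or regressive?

/o/→[ø] /o/→[ø].
Vowels agree with the last vowel, so the harmony is regressive.

vowel harmony, regressive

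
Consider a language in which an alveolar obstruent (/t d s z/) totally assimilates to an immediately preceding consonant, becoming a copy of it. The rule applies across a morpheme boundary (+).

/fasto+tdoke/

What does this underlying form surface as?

/t/ after /s/ → [s] (total assimilation)
/d/ after /t/ → [t] (total assimilation)

[fasso+ttoke]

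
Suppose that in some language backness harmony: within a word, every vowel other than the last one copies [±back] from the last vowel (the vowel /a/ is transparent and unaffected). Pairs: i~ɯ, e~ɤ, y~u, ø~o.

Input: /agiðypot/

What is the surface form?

/i/ harmonizes with /o/ ([+back]) → [ɯ]
/y/ harmonizes with /o/ ([+back]) → [u]

[agɯðupot]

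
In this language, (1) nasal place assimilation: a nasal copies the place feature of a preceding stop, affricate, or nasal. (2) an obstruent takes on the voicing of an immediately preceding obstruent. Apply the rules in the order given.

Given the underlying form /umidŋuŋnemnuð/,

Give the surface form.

Rule 1: /ŋ/ after /d/ (alveolar) → [n]
Rule 1: /n/ after /ŋ/ (velar) → [ŋ]
Rule 1: /n/ after /m/ (labial) → [m]
After rule 1: umidnuŋŋemmuð
Rule 2: no segment meets the rule's conditions; no change.

[umidnuŋŋemmuð]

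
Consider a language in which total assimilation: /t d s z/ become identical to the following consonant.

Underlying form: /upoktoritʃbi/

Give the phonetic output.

[upoktoritʃbi]

no segment meets the rule's conditions; no change.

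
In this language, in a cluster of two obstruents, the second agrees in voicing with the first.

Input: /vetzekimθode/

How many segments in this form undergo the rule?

1

/z/ after /t/ (voiceless) → [s]
1 segment changes.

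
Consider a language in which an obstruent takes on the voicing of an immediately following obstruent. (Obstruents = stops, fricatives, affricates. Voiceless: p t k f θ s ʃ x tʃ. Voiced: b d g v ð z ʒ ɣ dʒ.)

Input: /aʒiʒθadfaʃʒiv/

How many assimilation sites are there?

/ʒ/ before /θ/ (voiceless) → [ʃ]
/d/ before /f/ (voiceless) → [t]
/ʃ/ before /ʒ/ (voiced) → [ʒ]
3 segments change.

3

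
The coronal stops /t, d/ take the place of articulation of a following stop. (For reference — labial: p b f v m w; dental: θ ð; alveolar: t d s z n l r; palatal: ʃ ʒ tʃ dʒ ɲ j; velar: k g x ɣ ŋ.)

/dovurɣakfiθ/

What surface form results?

[dovurɣakfiθ]

no segment meets the rule's conditions; no change.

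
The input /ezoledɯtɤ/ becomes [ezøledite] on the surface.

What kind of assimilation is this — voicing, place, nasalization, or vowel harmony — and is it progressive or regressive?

vowel harmony, progressive

/o/→[ø] /ɯ/→[i] /ɤ/→[e].
Vowels agree with the first vowel, so the harmony is progressive.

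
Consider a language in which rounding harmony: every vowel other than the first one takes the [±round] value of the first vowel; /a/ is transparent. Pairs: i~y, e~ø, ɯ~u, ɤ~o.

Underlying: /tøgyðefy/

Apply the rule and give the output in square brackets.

[tøgyðøfy]

/e/ harmonizes with /ø/ ([+round]) → [ø]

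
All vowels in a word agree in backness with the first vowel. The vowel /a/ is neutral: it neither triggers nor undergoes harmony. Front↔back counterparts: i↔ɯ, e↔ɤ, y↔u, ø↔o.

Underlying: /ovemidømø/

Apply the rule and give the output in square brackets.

[ovɤmɯdomo]

/e/ harmonizes with /o/ ([+back]) → [ɤ]
/i/ harmonizes with /o/ ([+back]) → [ɯ]
/ø/ harmonizes with /o/ ([+back]) → [o]
/ø/ harmonizes with /o/ ([+back]) → [o]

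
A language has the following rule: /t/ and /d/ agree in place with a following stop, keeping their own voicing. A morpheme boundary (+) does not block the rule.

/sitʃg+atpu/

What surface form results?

[sitʃg+appu]

/t/ before /p/ (labial) → [p]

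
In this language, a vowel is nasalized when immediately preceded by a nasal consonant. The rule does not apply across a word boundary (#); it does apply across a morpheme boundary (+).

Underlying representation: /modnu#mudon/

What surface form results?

/o/ after nasal /m/ → [õ]
/u/ after nasal /n/ → [ũ]
/u/ after nasal /m/ → [ũ]

[mõdnũ#mũdon]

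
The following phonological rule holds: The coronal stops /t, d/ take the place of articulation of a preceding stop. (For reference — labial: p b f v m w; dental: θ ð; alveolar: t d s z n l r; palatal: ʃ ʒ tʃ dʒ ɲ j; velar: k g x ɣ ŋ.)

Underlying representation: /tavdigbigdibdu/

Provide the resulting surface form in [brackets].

[tavdigbiggibbu]

/d/ after /g/ (velar) → [g]
/d/ after /b/ (labial) → [b]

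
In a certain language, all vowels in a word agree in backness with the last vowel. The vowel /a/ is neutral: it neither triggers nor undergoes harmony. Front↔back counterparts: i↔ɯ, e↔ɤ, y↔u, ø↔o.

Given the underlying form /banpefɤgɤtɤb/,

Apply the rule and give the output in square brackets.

/e/ harmonizes with /ɤ/ ([+back]) → [ɤ]

[banpɤfɤgɤtɤb]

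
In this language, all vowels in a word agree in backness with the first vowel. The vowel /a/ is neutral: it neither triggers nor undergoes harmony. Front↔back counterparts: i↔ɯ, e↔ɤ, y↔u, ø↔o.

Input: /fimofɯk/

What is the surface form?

/o/ harmonizes with /i/ ([-back]) → [ø]
/ɯ/ harmonizes with /i/ ([-back]) → [i]

[fimøfik]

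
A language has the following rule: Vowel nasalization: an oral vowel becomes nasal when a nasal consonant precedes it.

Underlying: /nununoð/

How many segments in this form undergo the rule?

3

/u/ after nasal /n/ → [ũ]
/u/ after nasal /n/ → [ũ]
/o/ after nasal /n/ → [õ]
3 segments change.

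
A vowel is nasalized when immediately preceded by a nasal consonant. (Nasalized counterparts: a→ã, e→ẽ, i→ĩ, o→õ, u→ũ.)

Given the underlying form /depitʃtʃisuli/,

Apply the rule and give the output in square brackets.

[depitʃtʃisuli]

no segment meets the rule's conditions; no change.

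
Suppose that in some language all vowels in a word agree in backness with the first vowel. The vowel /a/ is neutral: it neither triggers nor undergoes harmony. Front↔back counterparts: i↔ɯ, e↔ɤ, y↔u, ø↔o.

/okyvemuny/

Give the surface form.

/y/ harmonizes with /o/ ([+back]) → [u]
/e/ harmonizes with /o/ ([+back]) → [ɤ]
/y/ harmonizes with /o/ ([+back]) → [u]

[okuvɤmunu]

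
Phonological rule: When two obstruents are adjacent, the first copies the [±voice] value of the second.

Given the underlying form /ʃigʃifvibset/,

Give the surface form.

[ʃikʃivvipset]

/g/ before /ʃ/ (voiceless) → [k]
/f/ before /v/ (voiced) → [v]
/b/ before /s/ (voiceless) → [p]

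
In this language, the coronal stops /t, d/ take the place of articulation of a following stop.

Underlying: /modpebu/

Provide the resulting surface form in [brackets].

/d/ before /p/ (labial) → [b]

[mobpebu]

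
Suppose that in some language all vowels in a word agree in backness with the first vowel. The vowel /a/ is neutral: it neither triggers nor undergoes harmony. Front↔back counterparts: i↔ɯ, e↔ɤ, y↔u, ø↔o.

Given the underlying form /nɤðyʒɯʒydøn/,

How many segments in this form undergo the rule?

3

/y/ harmonizes with /ɤ/ ([+back]) → [u]
/y/ harmonizes with /ɤ/ ([+back]) → [u]
/ø/ harmonizes with /ɤ/ ([+back]) → [o]
3 segments change.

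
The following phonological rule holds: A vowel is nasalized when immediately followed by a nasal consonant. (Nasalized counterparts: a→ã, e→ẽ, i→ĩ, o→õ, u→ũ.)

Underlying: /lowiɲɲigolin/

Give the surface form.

/i/ before nasal /ɲ/ → [ĩ]
/i/ before nasal /n/ → [ĩ]

[lowĩɲɲigolĩn]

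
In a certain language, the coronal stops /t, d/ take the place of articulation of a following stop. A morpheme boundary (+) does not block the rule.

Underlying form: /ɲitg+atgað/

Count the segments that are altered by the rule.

2

/t/ before /g/ (velar) → [k]
/t/ before /g/ (velar) → [k]
2 segments change.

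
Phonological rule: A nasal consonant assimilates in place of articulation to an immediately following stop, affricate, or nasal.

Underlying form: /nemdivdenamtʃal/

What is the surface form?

/m/ before /d/ (alveolar) → [n]
/m/ before /tʃ/ (palatal) → [ɲ]

[nendivdenaɲtʃal]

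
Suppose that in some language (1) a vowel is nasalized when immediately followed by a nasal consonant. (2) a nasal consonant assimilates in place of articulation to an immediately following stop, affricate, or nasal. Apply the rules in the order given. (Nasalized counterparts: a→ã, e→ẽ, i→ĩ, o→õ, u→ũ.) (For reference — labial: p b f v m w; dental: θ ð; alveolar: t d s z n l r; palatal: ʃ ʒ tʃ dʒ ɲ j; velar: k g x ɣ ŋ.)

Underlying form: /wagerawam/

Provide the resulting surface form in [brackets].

Rule 1: /a/ before nasal /m/ → [ã]
After rule 1: wagerawãm
Rule 2: no segment meets the rule's conditions; no change.

[wagerawãm]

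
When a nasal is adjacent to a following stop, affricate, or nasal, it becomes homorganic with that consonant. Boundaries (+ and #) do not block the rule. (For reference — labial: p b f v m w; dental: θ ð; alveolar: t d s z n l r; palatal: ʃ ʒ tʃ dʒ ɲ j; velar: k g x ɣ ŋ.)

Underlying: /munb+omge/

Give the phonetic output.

/n/ before /b/ (labial) → [m]
/m/ before /g/ (velar) → [ŋ]

[mumb+oŋge]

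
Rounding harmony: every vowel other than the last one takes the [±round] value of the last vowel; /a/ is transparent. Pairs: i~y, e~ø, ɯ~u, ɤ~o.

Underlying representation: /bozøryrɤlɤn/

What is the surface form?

/o/ harmonizes with /ɤ/ ([-round]) → [ɤ]
/ø/ harmonizes with /ɤ/ ([-round]) → [e]
/y/ harmonizes with /ɤ/ ([-round]) → [i]

[bɤzerirɤlɤn]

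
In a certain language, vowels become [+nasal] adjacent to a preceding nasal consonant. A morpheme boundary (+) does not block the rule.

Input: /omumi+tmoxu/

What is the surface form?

[omũmĩ+tmõxu]

/u/ after nasal /m/ → [ũ]
/i/ after nasal /m/ → [ĩ]
/o/ after nasal /m/ → [õ]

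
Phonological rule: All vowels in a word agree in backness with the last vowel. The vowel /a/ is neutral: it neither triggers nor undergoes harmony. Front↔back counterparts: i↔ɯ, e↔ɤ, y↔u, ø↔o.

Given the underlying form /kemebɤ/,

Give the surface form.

/e/ harmonizes with /ɤ/ ([+back]) → [ɤ]
/e/ harmonizes with /ɤ/ ([+back]) → [ɤ]

[kɤmɤbɤ]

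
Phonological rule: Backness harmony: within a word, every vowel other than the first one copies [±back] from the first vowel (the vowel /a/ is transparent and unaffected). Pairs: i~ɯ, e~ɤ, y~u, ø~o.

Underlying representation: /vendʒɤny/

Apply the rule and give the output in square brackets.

/ɤ/ harmonizes with /e/ ([-back]) → [e]

[vendʒeny]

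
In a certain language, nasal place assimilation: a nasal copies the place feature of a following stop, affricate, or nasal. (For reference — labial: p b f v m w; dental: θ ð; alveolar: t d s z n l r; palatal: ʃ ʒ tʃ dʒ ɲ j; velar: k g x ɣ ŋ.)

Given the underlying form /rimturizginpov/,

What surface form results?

[rinturizgimpov]

/m/ before /t/ (alveolar) → [n]
/n/ before /p/ (labial) → [m]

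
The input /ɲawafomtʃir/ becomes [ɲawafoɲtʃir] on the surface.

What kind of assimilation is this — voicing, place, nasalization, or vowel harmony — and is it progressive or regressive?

place assimilation, regressive

/m/→[ɲ].
Each target copies a feature from the following segment, so the direction is regressive.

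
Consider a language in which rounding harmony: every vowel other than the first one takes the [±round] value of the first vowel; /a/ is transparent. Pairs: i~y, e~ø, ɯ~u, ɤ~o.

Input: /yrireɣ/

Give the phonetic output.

[yryrøɣ]

/i/ harmonizes with /y/ ([+round]) → [y]
/e/ harmonizes with /y/ ([+round]) → [ø]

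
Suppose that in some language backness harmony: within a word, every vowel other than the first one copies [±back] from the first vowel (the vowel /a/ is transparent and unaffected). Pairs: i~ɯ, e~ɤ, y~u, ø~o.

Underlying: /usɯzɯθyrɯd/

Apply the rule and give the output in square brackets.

[usɯzɯθurɯd]

/y/ harmonizes with /u/ ([+back]) → [u]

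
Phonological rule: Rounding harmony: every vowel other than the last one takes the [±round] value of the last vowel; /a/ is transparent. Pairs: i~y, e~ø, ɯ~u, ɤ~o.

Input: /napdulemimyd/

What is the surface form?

[napdulømymyd]

/e/ harmonizes with /y/ ([+round]) → [ø]
/i/ harmonizes with /y/ ([+round]) → [y]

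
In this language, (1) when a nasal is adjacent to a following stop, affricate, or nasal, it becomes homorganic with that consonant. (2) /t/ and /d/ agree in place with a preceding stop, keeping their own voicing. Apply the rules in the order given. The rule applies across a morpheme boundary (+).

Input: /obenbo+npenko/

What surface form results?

[obembo+mpeŋko]

Rule 1: /n/ before /b/ (labial) → [m]
Rule 1: /n/ before /p/ (labial) → [m]
Rule 1: /n/ before /k/ (velar) → [ŋ]
After rule 1: obembo+mpeŋko
Rule 2: no segment meets the rule's conditions; no change.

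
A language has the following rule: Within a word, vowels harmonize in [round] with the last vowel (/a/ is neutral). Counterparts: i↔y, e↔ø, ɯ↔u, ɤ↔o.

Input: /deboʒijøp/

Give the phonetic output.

[døboʒyjøp]

/e/ harmonizes with /ø/ ([+round]) → [ø]
/i/ harmonizes with /ø/ ([+round]) → [y]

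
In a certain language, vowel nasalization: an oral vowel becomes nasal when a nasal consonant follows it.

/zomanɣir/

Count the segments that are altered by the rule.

/o/ before nasal /m/ → [õ]
/a/ before nasal /n/ → [ã]
2 segments change.

2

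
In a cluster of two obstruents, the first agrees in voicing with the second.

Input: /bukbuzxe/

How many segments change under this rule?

2

/k/ before /b/ (voiced) → [g]
/z/ before /x/ (voiceless) → [s]
2 segments change.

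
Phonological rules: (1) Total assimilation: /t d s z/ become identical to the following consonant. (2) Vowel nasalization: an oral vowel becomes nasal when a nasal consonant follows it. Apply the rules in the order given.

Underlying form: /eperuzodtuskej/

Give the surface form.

Rule 1: /d/ before /t/ → [t] (total assimilation)
Rule 1: /s/ before /k/ → [k] (total assimilation)
After rule 1: eperuzottukkej
Rule 2: no segment meets the rule's conditions; no change.

[eperuzottukkej]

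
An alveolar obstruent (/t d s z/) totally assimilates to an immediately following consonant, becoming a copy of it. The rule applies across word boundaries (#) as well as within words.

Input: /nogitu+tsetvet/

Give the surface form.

/t/ before /s/ → [s] (total assimilation)
/t/ before /v/ → [v] (total assimilation)

[nogitu+ssevvet]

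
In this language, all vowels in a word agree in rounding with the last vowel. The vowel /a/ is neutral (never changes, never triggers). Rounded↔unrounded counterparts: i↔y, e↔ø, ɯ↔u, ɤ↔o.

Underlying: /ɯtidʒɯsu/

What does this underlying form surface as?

/ɯ/ harmonizes with /u/ ([+round]) → [u]
/i/ harmonizes with /u/ ([+round]) → [y]
/ɯ/ harmonizes with /u/ ([+round]) → [u]

[utydʒusu]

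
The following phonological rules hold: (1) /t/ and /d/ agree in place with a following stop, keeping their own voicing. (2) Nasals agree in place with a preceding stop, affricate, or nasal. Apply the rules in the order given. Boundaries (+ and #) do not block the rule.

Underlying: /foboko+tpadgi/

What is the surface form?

Rule 1: /t/ before /p/ (labial) → [p]
Rule 1: /d/ before /g/ (velar) → [g]
After rule 1: foboko+ppaggi
Rule 2: no segment meets the rule's conditions; no change.

[foboko+ppaggi]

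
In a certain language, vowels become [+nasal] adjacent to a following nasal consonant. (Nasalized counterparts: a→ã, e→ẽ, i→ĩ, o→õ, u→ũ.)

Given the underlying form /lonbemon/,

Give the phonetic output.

[lõnbẽmõn]

/o/ before nasal /n/ → [õ]
/e/ before nasal /m/ → [ẽ]
/o/ before nasal /n/ → [õ]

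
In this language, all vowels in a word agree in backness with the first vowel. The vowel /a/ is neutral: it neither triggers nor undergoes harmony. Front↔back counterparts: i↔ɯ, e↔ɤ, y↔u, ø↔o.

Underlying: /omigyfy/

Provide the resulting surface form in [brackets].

[omɯgufu]

/i/ harmonizes with /o/ ([+back]) → [ɯ]
/y/ harmonizes with /o/ ([+back]) → [u]
/y/ harmonizes with /o/ ([+back]) → [u]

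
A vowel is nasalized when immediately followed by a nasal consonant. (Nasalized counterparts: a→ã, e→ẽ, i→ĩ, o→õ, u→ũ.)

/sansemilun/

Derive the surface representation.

[sãnsẽmilũn]

/a/ before nasal /n/ → [ã]
/e/ before nasal /m/ → [ẽ]
/u/ before nasal /n/ → [ũ]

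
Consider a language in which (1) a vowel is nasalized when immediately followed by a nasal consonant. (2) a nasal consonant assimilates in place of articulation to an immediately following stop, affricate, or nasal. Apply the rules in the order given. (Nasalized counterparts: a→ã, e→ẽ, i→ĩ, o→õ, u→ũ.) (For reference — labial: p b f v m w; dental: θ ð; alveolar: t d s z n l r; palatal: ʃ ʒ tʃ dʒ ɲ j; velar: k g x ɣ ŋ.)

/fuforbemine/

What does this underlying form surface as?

[fuforbẽmĩne]

Rule 1: /e/ before nasal /m/ → [ẽ]
Rule 1: /i/ before nasal /n/ → [ĩ]
After rule 1: fuforbẽmĩne
Rule 2: no segment meets the rule's conditions; no change.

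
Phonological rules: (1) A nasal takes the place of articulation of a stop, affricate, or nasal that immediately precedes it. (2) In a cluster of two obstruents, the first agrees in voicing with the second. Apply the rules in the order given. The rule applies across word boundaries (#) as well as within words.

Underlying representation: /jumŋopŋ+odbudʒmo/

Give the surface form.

Rule 1: /ŋ/ after /m/ (labial) → [m]
Rule 1: /ŋ/ after /p/ (labial) → [m]
Rule 1: /m/ after /dʒ/ (palatal) → [ɲ]
After rule 1: jummopm+odbudʒɲo
Rule 2: no segment meets the rule's conditions; no change.

[jummopm+odbudʒɲo]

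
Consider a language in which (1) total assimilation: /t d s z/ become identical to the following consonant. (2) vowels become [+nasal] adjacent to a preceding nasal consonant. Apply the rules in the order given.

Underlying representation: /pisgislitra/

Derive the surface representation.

[piggillirra]

Rule 1: /s/ before /g/ → [g] (total assimilation)
Rule 1: /s/ before /l/ → [l] (total assimilation)
Rule 1: /t/ before /r/ → [r] (total assimilation)
After rule 1: piggillirra
Rule 2: no segment meets the rule's conditions; no change.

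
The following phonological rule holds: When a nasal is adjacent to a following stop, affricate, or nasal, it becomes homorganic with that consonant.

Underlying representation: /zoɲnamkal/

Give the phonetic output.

[zonnaŋkal]

/ɲ/ before /n/ (alveolar) → [n]
/m/ before /k/ (velar) → [ŋ]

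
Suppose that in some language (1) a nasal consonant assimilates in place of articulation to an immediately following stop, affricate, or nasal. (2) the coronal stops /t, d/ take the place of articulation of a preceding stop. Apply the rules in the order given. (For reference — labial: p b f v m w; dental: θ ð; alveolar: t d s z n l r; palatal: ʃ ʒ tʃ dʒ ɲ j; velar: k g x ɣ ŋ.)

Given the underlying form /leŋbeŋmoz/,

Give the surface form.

Rule 1: /ŋ/ before /b/ (labial) → [m]
Rule 1: /ŋ/ before /m/ (labial) → [m]
After rule 1: lembemmoz
Rule 2: no segment meets the rule's conditions; no change.

[lembemmoz]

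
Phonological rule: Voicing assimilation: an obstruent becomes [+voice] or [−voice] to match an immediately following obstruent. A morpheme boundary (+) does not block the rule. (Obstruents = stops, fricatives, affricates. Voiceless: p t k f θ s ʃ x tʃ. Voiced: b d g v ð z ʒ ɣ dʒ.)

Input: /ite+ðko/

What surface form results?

[ite+θko]

/ð/ before /k/ (voiceless) → [θ]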